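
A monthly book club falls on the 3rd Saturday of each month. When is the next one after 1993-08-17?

1993-08-21

August 1993 starts on a Sunday; its first Saturday is the 7th, so the 3rd Saturday is the 21st — 1993-08-21.
1993-08-21 is after 1993-08-17, so that is the next one.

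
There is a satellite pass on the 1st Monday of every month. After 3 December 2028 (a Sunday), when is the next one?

4 December 2028

December 2028 starts on a Friday, so its 1st Monday is 4 December 2028 (3 days in).
4 December 2028 is after 3 December 2028, so that is the next one.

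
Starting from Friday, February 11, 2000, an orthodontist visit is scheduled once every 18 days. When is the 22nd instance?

The 22nd occurrence is 21 intervals after the first: 21 × 18 = 378 days after February 11, 2000.
February has 29 days — 18 days to the end of February leaves 360.
March has 31 days (329 left).
April has 30 days (299 left).
May has 31 days (268 left).
June has 30 days (238 left).
July has 31 days (207 left).
August has 31 days (176 left).
September has 30 days (146 left).
October has 31 days (115 left).
November has 30 days (85 left).
December has 31 days (54 left).
January has 31 days (23 left).
23 days into February → February 23, 2001.

February 23, 2001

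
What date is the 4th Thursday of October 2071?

22 October 2071

October 2071 begins on a Thursday, so the first Thursday is October 1.
The 4th Thursday is 3 weeks later: 1 + 21 = 22.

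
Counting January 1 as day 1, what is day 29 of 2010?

2010-01-29

29 into January → January 29.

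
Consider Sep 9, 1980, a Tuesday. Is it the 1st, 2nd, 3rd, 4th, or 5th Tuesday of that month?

Day 9 falls in week ⌈9/7⌉ of the month.
Days 1–7 hold the 1st Tuesday, 8–14 the 2nd, 15–21 the 3rd, 22–28 the 4th, 29–31 the 5th.
9 is in the range for the 2nd.

2nd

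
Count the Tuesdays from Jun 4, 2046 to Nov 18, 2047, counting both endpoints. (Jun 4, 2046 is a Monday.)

76

Jun 4, 2046 is a Monday; the first Tuesday on or after it is Jun 5, 2046 (1 day later).
From Jun 5, 2046 to Nov 18, 2047: 209 + 322 = 531 days (rest of 2046, to Nov 18, 2047 in 2047).
531 ÷ 7 = 75 full weeks with remainder 6, so 75 more Tuesdays after the first → 76.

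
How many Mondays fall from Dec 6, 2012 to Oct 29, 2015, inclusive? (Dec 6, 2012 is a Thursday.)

Dec 6, 2012 is a Thursday; the first Monday on or after it is Dec 10, 2012 (4 days later).
From Dec 10, 2012 to Oct 29, 2015: 21 + 365 + 365 + 302 = 1053 days (rest of 2012, 2013, 2014, to Oct 29, 2015 in 2015).
1053 ÷ 7 = 150 full weeks with remainder 3, so 150 more Mondays after the first → 151.

151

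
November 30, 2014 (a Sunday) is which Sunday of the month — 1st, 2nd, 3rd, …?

Day 30 falls in week ⌈30/7⌉ of the month.
Days 1–7 hold the 1st Sunday, 8–14 the 2nd, 15–21 the 3rd, 22–28 the 4th, 29–31 the 5th.
30 is in the range for the 5th.

5th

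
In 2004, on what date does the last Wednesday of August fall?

The first Wednesday of August 2004 is August 4.
August 2004 has 31 days. Adding weeks: 4, 11, 18, 25 — the last one ≤ 31 is the 25th.

2004-08-25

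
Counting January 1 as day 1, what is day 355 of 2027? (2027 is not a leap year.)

December 21, 2027

January has 31 days (355 − 31 = 324 remain).
February has 28 days (324 − 28 = 296 remain).
March has 31 days (296 − 31 = 265 remain).
April has 30 days (265 − 30 = 235 remain).
May has 31 days (235 − 31 = 204 remain).
June has 30 days (204 − 30 = 174 remain).
July has 31 days (174 − 31 = 143 remain).
August has 31 days (143 − 31 = 112 remain).
September has 30 days (112 − 30 = 82 remain).
October has 31 days (82 − 31 = 51 remain).
November has 30 days (51 − 30 = 21 remain).
21 into December → December 21.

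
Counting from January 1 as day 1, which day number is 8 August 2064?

Days in months before August: 31 + 29 + 31 + 30 + 31 + 30 + 31 = 213.
Plus 8 days into August → day 221.

221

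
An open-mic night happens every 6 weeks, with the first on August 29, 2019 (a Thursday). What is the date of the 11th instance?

The 11th occurrence is 10 intervals after the first: 10 × 42 = 420 days after August 29, 2019.
August has 31 days — 2 days to the end of August leaves 418.
From end of August to end of 2019 is 122 days (296 left).
January has 31 days (265 left).
February has 29 days (236 left).
March has 31 days (205 left).
April has 30 days (175 left).
May has 31 days (144 left).
June has 30 days (114 left).
July has 31 days (83 left).
August has 31 days (52 left).
September has 30 days (22 left).
22 days into October → October 22, 2020.

October 22, 2020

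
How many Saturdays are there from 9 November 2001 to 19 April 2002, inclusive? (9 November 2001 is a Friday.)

9 November 2001 is a Friday; the first Saturday on or after it is 10 November 2001 (1 day later).
From 10 November 2001 to 19 April 2002: 20 + 31 + 31 + 28 + 31 + 19 = 160 days (rest of November, December, January, February, March, April).
160 ÷ 7 = 22 full weeks with remainder 6, so 22 more Saturdays after the first → 23.

23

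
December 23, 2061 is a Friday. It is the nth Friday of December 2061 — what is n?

4th

Day 23 falls in week ⌈23/7⌉ of the month.
Days 1–7 hold the 1st Friday, 8–14 the 2nd, 15–21 the 3rd, 22–28 the 4th, 29–31 the 5th.
23 is in the range for the 4th.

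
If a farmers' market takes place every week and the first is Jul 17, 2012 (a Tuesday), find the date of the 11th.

The 11th occurrence is 10 intervals after the first: 10 × 7 = 70 days after Jul 17, 2012.
Jul has 31 days — 14 days to the end of Jul leaves 56.
Aug has 31 days (25 left).
25 days into Sep → Sep 25, 2012.

Sep 25, 2012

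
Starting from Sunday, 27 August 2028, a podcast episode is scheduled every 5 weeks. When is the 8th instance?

29 April 2029

The 8th occurrence is 7 intervals after the first: 7 × 35 = 245 days after 27 August 2028.
August has 31 days — 4 days to the end of August leaves 241.
September has 30 days (211 left).
October has 31 days (180 left).
November has 30 days (150 left).
December has 31 days (119 left).
January has 31 days (88 left).
February has 28 days (60 left).
March has 31 days (29 left).
29 days into April → 29 April 2029.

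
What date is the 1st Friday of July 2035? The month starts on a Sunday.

July 6, 2035

July 2035 begins on a Sunday, so the first Friday is July 6 (5 days later).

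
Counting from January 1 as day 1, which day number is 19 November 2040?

324

Days in months before November: 31 + 29 + 31 + 30 + 31 + 30 + 31 + 31 + 30 + 31 = 305.
Plus 19 days into November → day 324.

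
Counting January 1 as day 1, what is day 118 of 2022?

2022-04-28

January has 31 days (118 − 31 = 87 remain).
February has 28 days (87 − 28 = 59 remain).
March has 31 days (59 − 31 = 28 remain).
28 into April → April 28.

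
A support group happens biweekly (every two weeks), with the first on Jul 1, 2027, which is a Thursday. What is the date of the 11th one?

The 11th occurrence is 10 intervals after the first: 10 × 14 = 140 days after Jul 1, 2027.
Jul has 31 days — 30 days to the end of Jul leaves 110.
Aug has 31 days (79 left).
Sep has 30 days (49 left).
Oct has 31 days (18 left).
18 days into Nov → Nov 18, 2027.

Nov 18, 2027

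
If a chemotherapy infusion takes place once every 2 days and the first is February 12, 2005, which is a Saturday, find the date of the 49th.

The 49th occurrence is 48 intervals after the first: 48 × 2 = 96 days after February 12, 2005.
February has 28 days — 16 days to the end of February leaves 80.
March has 31 days (49 left).
April has 30 days (19 left).
19 days into May → May 19, 2005.

May 19, 2005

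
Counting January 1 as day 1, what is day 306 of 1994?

Nov 2, 1994

Jan has 31 days (306 − 31 = 275 remain).
Feb has 28 days (275 − 28 = 247 remain).
Mar has 31 days (247 − 31 = 216 remain).
Apr has 30 days (216 − 30 = 186 remain).
May has 31 days (186 − 31 = 155 remain).
Jun has 30 days (155 − 30 = 125 remain).
Jul has 31 days (125 − 31 = 94 remain).
Aug has 31 days (94 − 31 = 63 remain).
Sep has 30 days (63 − 30 = 33 remain).
Oct has 31 days (33 − 31 = 2 remain).
2 into Nov → Nov 2.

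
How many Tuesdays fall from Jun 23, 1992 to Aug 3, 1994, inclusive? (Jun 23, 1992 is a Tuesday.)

111

Jun 23, 1992 is a Tuesday; the first Tuesday on or after it is Jun 23, 1992.
From Jun 23, 1992 to Aug 3, 1994: 191 + 365 + 215 = 771 days (rest of 1992, 1993, to Aug 3, 1994 in 1994).
771 ÷ 7 = 110 full weeks with remainder 1, so 110 more Tuesdays after the first → 111.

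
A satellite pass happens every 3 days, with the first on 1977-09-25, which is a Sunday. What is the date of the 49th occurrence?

1978-02-16

The 49th occurrence is 48 intervals after the first: 48 × 3 = 144 days after 1977-09-25.
September has 30 days — 5 days to the end of September leaves 139.
October has 31 days (108 left).
November has 30 days (78 left).
December has 31 days (47 left).
January has 31 days (16 left).
16 days into February → 1978-02-16.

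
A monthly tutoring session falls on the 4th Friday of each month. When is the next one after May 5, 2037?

May 2037 starts on a Friday; its first Friday is the 1st, so the 4th Friday is the 22nd — May 22, 2037.
May 22, 2037 is after May 5, 2037, so that is the next one.

May 22, 2037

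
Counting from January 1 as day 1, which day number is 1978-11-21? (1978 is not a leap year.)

Days in months before November: 31 + 28 + 31 + 30 + 31 + 30 + 31 + 31 + 30 + 31 = 304.
Plus 21 days into November → day 325.

325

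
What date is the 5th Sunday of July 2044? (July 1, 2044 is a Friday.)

July 31, 2044

July 2044 begins on a Friday, so the first Sunday is July 3 (2 days later).
The 5th Sunday is 4 weeks later: 3 + 28 = 31.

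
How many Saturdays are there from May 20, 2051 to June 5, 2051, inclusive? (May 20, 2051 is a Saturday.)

May 20, 2051 is a Saturday; the first Saturday on or after it is May 20, 2051.
From May 20, 2051 to June 5, 2051: 11 + 5 = 16 days (rest of May, June).
16 ÷ 7 = 2 full weeks with remainder 2, so 2 more Saturdays after the first → 3.

3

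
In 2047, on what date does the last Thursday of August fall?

August 29, 2047

August 2047 begins on a Thursday, so the first Thursday is August 1.
August 2047 has 31 days. Adding weeks: 1, 8, 15, 22, 29 — the last one ≤ 31 is the 29th.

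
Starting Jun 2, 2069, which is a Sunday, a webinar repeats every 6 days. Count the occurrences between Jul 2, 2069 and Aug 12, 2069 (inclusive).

Occurrences land 6·i days after Jun 2, 2069 for i = 0, 1, 2, …
Jul 2, 2069 is 30 days after the start; 30 ÷ 6 = 5 remainder 0. First occurrence in the window: #6 on Jul 2, 2069 (5×6 = 30 days in).
Aug 12, 2069 is 71 days after the start; 71 ÷ 6 = 11 remainder 5. Last occurrence in the window: #12 on Aug 7, 2069.
Occurrences #6 through #12: 7 in total.

7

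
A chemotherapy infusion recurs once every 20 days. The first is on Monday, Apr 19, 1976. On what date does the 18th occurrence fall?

The 18th occurrence is 17 intervals after the first: 17 × 20 = 340 days after Apr 19, 1976.
Apr has 30 days — 11 days to the end of Apr leaves 329.
May has 31 days (298 left).
Jun has 30 days (268 left).
Jul has 31 days (237 left).
Aug has 31 days (206 left).
Sep has 30 days (176 left).
Oct has 31 days (145 left).
Nov has 30 days (115 left).
Dec has 31 days (84 left).
Jan has 31 days (53 left).
Feb has 28 days (25 left).
25 days into Mar → Mar 25, 1977.

Mar 25, 1977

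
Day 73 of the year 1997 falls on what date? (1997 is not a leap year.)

March 14, 1997

January has 31 days (73 − 31 = 42 remain).
February has 28 days (42 − 28 = 14 remain).
14 into March → March 14.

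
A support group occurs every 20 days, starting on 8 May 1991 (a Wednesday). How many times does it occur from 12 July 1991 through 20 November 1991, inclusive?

Occurrences land 20·i days after 8 May 1991 for i = 0, 1, 2, …
12 July 1991 is 65 days after the start; 65 ÷ 20 = 3 remainder 5; since the remainder is 5, round up to i = 4. First occurrence in the window: #5 on 27 July 1991 (4×20 = 80 days in).
20 November 1991 is 196 days after the start; 196 ÷ 20 = 9 remainder 16. Last occurrence in the window: #10 on 4 November 1991.
Occurrences #5 through #10: 6 in total.

6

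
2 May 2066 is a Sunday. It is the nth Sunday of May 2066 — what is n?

Day 2 falls in week ⌈2/7⌉ of the month.
Days 1–7 hold the 1st Sunday, 8–14 the 2nd, 15–21 the 3rd, 22–28 the 4th, 29–31 the 5th.
2 is in the range for the 1st.

1st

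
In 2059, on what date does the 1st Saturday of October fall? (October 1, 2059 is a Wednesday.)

October 4, 2059

October 2059 begins on a Wednesday, so the first Saturday is October 4 (3 days later).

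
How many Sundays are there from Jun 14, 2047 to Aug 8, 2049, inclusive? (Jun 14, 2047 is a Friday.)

113

Jun 14, 2047 is a Friday; the first Sunday on or after it is Jun 16, 2047 (2 days later).
From Jun 16, 2047 to Aug 8, 2049: 198 + 366 + 220 = 784 days (rest of 2047, 2048, to Aug 8, 2049 in 2049).
784 ÷ 7 = 112 full weeks with remainder 0, so 112 more Sundays after the first → 113.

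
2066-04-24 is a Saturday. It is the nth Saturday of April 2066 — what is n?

4th

Day 24 falls in week ⌈24/7⌉ of the month.
Days 1–7 hold the 1st Saturday, 8–14 the 2nd, 15–21 the 3rd, 22–28 the 4th, 29–31 the 5th.
24 is in the range for the 4th.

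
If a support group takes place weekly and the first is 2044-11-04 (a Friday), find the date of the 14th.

2045-02-03

The 14th occurrence is 13 intervals after the first: 13 × 7 = 91 days after 2044-11-04.
November has 30 days — 26 days to the end of November leaves 65.
December has 31 days (34 left).
January has 31 days (3 left).
3 days into February → 2045-02-03.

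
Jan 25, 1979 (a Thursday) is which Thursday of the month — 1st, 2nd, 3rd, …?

4th

Day 25 falls in week ⌈25/7⌉ of the month.
Days 1–7 hold the 1st Thursday, 8–14 the 2nd, 15–21 the 3rd, 22–28 the 4th, 29–31 the 5th.
25 is in the range for the 4th.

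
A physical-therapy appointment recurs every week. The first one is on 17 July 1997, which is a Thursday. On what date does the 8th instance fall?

The 8th occurrence is 7 intervals after the first: 7 × 7 = 49 days after 17 July 1997.
July has 31 days — 14 days to the end of July leaves 35.
August has 31 days (4 left).
4 days into September → 4 September 1997.

4 September 1997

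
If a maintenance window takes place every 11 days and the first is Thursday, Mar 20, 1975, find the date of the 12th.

The 12th occurrence is 11 intervals after the first: 11 × 11 = 121 days after Mar 20, 1975.
Mar has 31 days — 11 days to the end of Mar leaves 110.
Apr has 30 days (80 left).
May has 31 days (49 left).
Jun has 30 days (19 left).
19 days into Jul → Jul 19, 1975.

Jul 19, 1975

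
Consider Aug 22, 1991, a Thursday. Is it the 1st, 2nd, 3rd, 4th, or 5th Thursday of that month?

4th

Day 22 falls in week ⌈22/7⌉ of the month.
Days 1–7 hold the 1st Thursday, 8–14 the 2nd, 15–21 the 3rd, 22–28 the 4th, 29–31 the 5th.
22 is in the range for the 4th.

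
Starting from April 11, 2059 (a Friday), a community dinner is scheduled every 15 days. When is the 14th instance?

The 14th occurrence is 13 intervals after the first: 13 × 15 = 195 days after April 11, 2059.
April has 30 days — 19 days to the end of April leaves 176.
May has 31 days (145 left).
June has 30 days (115 left).
July has 31 days (84 left).
August has 31 days (53 left).
September has 30 days (23 left).
23 days into October → October 23, 2059.

October 23, 2059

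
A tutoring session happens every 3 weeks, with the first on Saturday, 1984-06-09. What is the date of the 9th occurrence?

1984-11-24

The 9th occurrence is 8 intervals after the first: 8 × 21 = 168 days after 1984-06-09.
June has 30 days — 21 days to the end of June leaves 147.
July has 31 days (116 left).
August has 31 days (85 left).
September has 30 days (55 left).
October has 31 days (24 left).
24 days into November → 1984-11-24.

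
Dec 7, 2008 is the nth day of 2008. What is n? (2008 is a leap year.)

Days in months before Dec: 31 + 29 + 31 + 30 + 31 + 30 + 31 + 31 + 30 + 31 + 30 = 335.
Plus 7 days into Dec → day 342.

342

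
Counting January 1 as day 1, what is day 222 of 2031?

Aug 10, 2031

Jan has 31 days (222 − 31 = 191 remain).
Feb has 28 days (191 − 28 = 163 remain).
Mar has 31 days (163 − 31 = 132 remain).
Apr has 30 days (132 − 30 = 102 remain).
May has 31 days (102 − 31 = 71 remain).
Jun has 30 days (71 − 30 = 41 remain).
Jul has 31 days (41 − 31 = 10 remain).
10 into Aug → Aug 10.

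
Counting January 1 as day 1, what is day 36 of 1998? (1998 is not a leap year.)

Feb 5, 1998

Jan has 31 days (36 − 31 = 5 remain).
5 into Feb → Feb 5.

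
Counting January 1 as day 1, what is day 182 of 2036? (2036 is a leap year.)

January has 31 days (182 − 31 = 151 remain).
February has 29 days (151 − 29 = 122 remain).
March has 31 days (122 − 31 = 91 remain).
April has 30 days (91 − 30 = 61 remain).
May has 31 days (61 − 31 = 30 remain).
30 into June → June 30.

June 30, 2036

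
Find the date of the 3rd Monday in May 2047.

20 May 2047

The first Monday of May 2047 is May 6.
The 3rd Monday is 2 weeks later: 6 + 14 = 20.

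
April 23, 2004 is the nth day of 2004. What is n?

Days in months before April: 31 + 29 + 31 = 91.
Plus 23 days into April → day 114.

114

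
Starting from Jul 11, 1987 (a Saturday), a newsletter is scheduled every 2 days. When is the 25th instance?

The 25th occurrence is 24 intervals after the first: 24 × 2 = 48 days after Jul 11, 1987.
Jul has 31 days — 20 days to the end of Jul leaves 28.
28 days into Aug → Aug 28, 1987.

Aug 28, 1987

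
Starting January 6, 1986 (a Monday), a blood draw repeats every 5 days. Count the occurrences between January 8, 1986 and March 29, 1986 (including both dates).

Occurrences land 5·i days after January 6, 1986 for i = 0, 1, 2, …
January 8, 1986 is 2 days after the start; 2 ÷ 5 = 0 remainder 2; since the remainder is 2, round up to i = 1. First occurrence in the window: #2 on January 11, 1986 (1×5 = 5 days in).
March 29, 1986 is 82 days after the start; 82 ÷ 5 = 16 remainder 2. Last occurrence in the window: #17 on March 27, 1986.
Occurrences #2 through #17: 16 in total.

16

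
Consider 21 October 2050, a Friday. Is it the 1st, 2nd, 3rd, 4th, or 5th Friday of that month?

3rd

Day 21 falls in week ⌈21/7⌉ of the month.
Days 1–7 hold the 1st Friday, 8–14 the 2nd, 15–21 the 3rd, 22–28 the 4th, 29–31 the 5th.
21 is in the range for the 3rd.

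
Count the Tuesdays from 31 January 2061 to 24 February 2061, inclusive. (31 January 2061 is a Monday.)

31 January 2061 is a Monday; the first Tuesday on or after it is 1 February 2061 (1 day later).
From 1 February 2061 to 24 February 2061 is 24 − 1 = 23 days.
23 ÷ 7 = 3 full weeks with remainder 2, so 3 more Tuesdays after the first → 4.

4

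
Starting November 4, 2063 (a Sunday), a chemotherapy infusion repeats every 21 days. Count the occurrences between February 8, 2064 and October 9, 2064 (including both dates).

Occurrences land 21·i days after November 4, 2063 for i = 0, 1, 2, …
February 8, 2064 is 96 days after the start; 96 ÷ 21 = 4 remainder 12; since the remainder is 12, round up to i = 5. First occurrence in the window: #6 on February 17, 2064 (5×21 = 105 days in).
October 9, 2064 is 340 days after the start; 340 ÷ 21 = 16 remainder 4. Last occurrence in the window: #17 on October 5, 2064.
Occurrences #6 through #17: 12 in total.

12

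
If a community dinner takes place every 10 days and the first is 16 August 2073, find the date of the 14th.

The 14th occurrence is 13 intervals after the first: 13 × 10 = 130 days after 16 August 2073.
August has 31 days — 15 days to the end of August leaves 115.
September has 30 days (85 left).
October has 31 days (54 left).
November has 30 days (24 left).
24 days into December → 24 December 2073.

24 December 2073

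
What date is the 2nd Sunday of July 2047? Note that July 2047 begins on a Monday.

July 2047 begins on a Monday, so the first Sunday is July 7 (6 days later).
The 2nd Sunday is 1 weeks later: 7 + 7 = 14.

14 July 2047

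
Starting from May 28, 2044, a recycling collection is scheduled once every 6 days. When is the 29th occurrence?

The 29th occurrence is 28 intervals after the first: 28 × 6 = 168 days after May 28, 2044.
May has 31 days — 3 days to the end of May leaves 165.
June has 30 days (135 left).
July has 31 days (104 left).
August has 31 days (73 left).
September has 30 days (43 left).
October has 31 days (12 left).
12 days into November → November 12, 2044.

November 12, 2044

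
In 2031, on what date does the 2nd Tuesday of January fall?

2031-01-14

January 2031 begins on a Wednesday, so the first Tuesday is January 7 (6 days later).
The 2nd Tuesday is 1 weeks later: 7 + 7 = 14.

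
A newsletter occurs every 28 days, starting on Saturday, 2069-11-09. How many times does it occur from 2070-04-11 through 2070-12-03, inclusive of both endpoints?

Occurrences land 28·i days after 2069-11-09 for i = 0, 1, 2, …
2070-04-11 is 153 days after the start; 153 ÷ 28 = 5 remainder 13; since the remainder is 13, round up to i = 6. First occurrence in the window: #7 on 2070-04-26 (6×28 = 168 days in).
2070-12-03 is 389 days after the start; 389 ÷ 28 = 13 remainder 25. Last occurrence in the window: #14 on 2070-11-08.
Occurrences #7 through #14: 8 in total.

8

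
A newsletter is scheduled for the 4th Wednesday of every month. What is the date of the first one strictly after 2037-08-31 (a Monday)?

August 2037 starts on a Saturday; its first Wednesday is the 5th, so the 4th Wednesday is the 26th — 2037-08-26.
That is not after 2037-08-31, so look at September 2037.
September 2037 starts on a Tuesday; its first Wednesday is the 2nd, so the 4th Wednesday is the 23rd — 2037-09-23.

2037-09-23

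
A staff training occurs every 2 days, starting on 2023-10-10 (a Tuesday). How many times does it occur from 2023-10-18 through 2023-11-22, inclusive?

Occurrences land 2·i days after 2023-10-10 for i = 0, 1, 2, …
2023-10-18 is 8 days after the start; 8 ÷ 2 = 4 remainder 0. First occurrence in the window: #5 on 2023-10-18 (4×2 = 8 days in).
2023-11-22 is 43 days after the start; 43 ÷ 2 = 21 remainder 1. Last occurrence in the window: #22 on 2023-11-21.
Occurrences #5 through #22: 18 in total.

18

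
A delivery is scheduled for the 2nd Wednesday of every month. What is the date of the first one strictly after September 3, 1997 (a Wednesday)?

September 10, 1997

September 1997 starts on a Monday; its first Wednesday is the 3rd, so the 2nd Wednesday is the 10th — September 10, 1997.
September 10, 1997 is after September 3, 1997, so that is the next one.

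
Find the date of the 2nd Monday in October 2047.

The first Monday of October 2047 is October 7.
The 2nd Monday is 1 weeks later: 7 + 7 = 14.

14 October 2047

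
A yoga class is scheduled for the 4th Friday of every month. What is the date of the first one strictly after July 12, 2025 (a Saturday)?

July 25, 2025

July 2025 starts on a Tuesday; its first Friday is the 4th, so the 4th Friday is the 25th — July 25, 2025.
July 25, 2025 is after July 12, 2025, so that is the next one.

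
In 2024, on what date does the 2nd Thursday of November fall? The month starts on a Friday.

November 2024 begins on a Friday, so the first Thursday is November 7 (6 days later).
The 2nd Thursday is 1 weeks later: 7 + 7 = 14.

14 November 2024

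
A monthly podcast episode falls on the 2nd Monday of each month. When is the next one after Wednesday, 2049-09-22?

2049-10-11

September 2049 starts on a Wednesday; its first Monday is the 6th, so the 2nd Monday is the 13th — 2049-09-13.
That is not after 2049-09-22, so look at October 2049.
October 2049 starts on a Friday; its first Monday is the 4th, so the 2nd Monday is the 11th — 2049-10-11.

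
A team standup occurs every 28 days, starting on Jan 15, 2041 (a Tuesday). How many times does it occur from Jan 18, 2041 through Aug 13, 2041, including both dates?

7

Occurrences land 28·i days after Jan 15, 2041 for i = 0, 1, 2, …
Jan 18, 2041 is 3 days after the start; 3 ÷ 28 = 0 remainder 3; since the remainder is 3, round up to i = 1. First occurrence in the window: #2 on Feb 12, 2041 (1×28 = 28 days in).
Aug 13, 2041 is 210 days after the start; 210 ÷ 28 = 7 remainder 14. Last occurrence in the window: #8 on Jul 30, 2041.
Occurrences #2 through #8: 7 in total.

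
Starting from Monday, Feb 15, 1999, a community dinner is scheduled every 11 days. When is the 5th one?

Mar 31, 1999

The 5th occurrence is 4 intervals after the first: 4 × 11 = 44 days after Feb 15, 1999.
Feb has 28 days — 13 days to the end of Feb leaves 31.
31 days into Mar → Mar 31, 1999.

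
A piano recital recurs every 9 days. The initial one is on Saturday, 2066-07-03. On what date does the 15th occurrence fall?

The 15th occurrence is 14 intervals after the first: 14 × 9 = 126 days after 2066-07-03.
July has 31 days — 28 days to the end of July leaves 98.
August has 31 days (67 left).
September has 30 days (37 left).
October has 31 days (6 left).
6 days into November → 2066-11-06.

2066-11-06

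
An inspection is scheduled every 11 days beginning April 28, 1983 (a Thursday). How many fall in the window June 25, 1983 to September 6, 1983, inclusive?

6

Occurrences land 11·i days after April 28, 1983 for i = 0, 1, 2, …
June 25, 1983 is 58 days after the start; 58 ÷ 11 = 5 remainder 3; since the remainder is 3, round up to i = 6. First occurrence in the window: #7 on July 3, 1983 (6×11 = 66 days in).
September 6, 1983 is 131 days after the start; 131 ÷ 11 = 11 remainder 10. Last occurrence in the window: #12 on August 27, 1983.
Occurrences #7 through #12: 6 in total.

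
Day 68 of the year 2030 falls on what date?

January has 31 days (68 − 31 = 37 remain).
February has 28 days (37 − 28 = 9 remain).
9 into March → March 9.

2030-03-09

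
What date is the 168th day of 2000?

16 June 2000

January has 31 days (168 − 31 = 137 remain).
February has 29 days (137 − 29 = 108 remain).
March has 31 days (108 − 31 = 77 remain).
April has 30 days (77 − 30 = 47 remain).
May has 31 days (47 − 31 = 16 remain).
16 into June → June 16.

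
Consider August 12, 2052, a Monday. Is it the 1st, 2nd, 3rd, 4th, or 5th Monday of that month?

Day 12 falls in week ⌈12/7⌉ of the month.
Days 1–7 hold the 1st Monday, 8–14 the 2nd, 15–21 the 3rd, 22–28 the 4th, 29–31 the 5th.
12 is in the range for the 2nd.

2nd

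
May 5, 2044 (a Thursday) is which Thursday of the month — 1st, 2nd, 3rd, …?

Day 5 falls in week ⌈5/7⌉ of the month.
Days 1–7 hold the 1st Thursday, 8–14 the 2nd, 15–21 the 3rd, 22–28 the 4th, 29–31 the 5th.
5 is in the range for the 1st.

1st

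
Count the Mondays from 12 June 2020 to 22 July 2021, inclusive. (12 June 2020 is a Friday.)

58

12 June 2020 is a Friday; the first Monday on or after it is 15 June 2020 (3 days later).
From 15 June 2020 to 22 July 2021: 199 + 203 = 402 days (rest of 2020, to 22 July 2021 in 2021).
402 ÷ 7 = 57 full weeks with remainder 3, so 57 more Mondays after the first → 58.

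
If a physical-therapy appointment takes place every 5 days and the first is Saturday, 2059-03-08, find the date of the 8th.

2059-04-12

The 8th occurrence is 7 intervals after the first: 7 × 5 = 35 days after 2059-03-08.
March has 31 days — 23 days to the end of March leaves 12.
12 days into April → 2059-04-12.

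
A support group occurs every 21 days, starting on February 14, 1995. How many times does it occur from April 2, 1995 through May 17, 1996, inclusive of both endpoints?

19

Occurrences land 21·i days after February 14, 1995 for i = 0, 1, 2, …
April 2, 1995 is 47 days after the start; 47 ÷ 21 = 2 remainder 5; since the remainder is 5, round up to i = 3. First occurrence in the window: #4 on April 18, 1995 (3×21 = 63 days in).
May 17, 1996 is 458 days after the start; 458 ÷ 21 = 21 remainder 17. Last occurrence in the window: #22 on April 30, 1996.
Occurrences #4 through #22: 19 in total.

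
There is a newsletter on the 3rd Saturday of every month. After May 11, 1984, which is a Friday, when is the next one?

May 1984 starts on a Tuesday; its first Saturday is the 5th, so the 3rd Saturday is the 19th — May 19, 1984.
May 19, 1984 is after May 11, 1984, so that is the next one.

May 19, 1984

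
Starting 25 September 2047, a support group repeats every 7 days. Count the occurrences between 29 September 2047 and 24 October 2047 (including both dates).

4

Occurrences land 7·i days after 25 September 2047 for i = 0, 1, 2, …
29 September 2047 is 4 days after the start; 4 ÷ 7 = 0 remainder 4; since the remainder is 4, round up to i = 1. First occurrence in the window: #2 on 2 October 2047 (1×7 = 7 days in).
24 October 2047 is 29 days after the start; 29 ÷ 7 = 4 remainder 1. Last occurrence in the window: #5 on 23 October 2047.
Occurrences #2 through #5: 4 in total.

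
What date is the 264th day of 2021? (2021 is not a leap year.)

2021-09-21

January has 31 days (264 − 31 = 233 remain).
February has 28 days (233 − 28 = 205 remain).
March has 31 days (205 − 31 = 174 remain).
April has 30 days (174 − 30 = 144 remain).
May has 31 days (144 − 31 = 113 remain).
June has 30 days (113 − 30 = 83 remain).
July has 31 days (83 − 31 = 52 remain).
August has 31 days (52 − 31 = 21 remain).
21 into September → September 21.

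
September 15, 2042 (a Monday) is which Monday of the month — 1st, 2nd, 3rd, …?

Day 15 falls in week ⌈15/7⌉ of the month.
Days 1–7 hold the 1st Monday, 8–14 the 2nd, 15–21 the 3rd, 22–28 the 4th, 29–31 the 5th.
15 is in the range for the 3rd.

3rd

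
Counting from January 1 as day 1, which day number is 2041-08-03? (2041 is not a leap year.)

Days in months before August: 31 + 28 + 31 + 30 + 31 + 30 + 31 = 212.
Plus 3 days into August → day 215.

215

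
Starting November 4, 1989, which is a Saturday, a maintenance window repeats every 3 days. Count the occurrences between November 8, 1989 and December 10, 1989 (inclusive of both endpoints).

Occurrences land 3·i days after November 4, 1989 for i = 0, 1, 2, …
November 8, 1989 is 4 days after the start; 4 ÷ 3 = 1 remainder 1; since the remainder is 1, round up to i = 2. First occurrence in the window: #3 on November 10, 1989 (2×3 = 6 days in).
December 10, 1989 is 36 days after the start; 36 ÷ 3 = 12 remainder 0. Last occurrence in the window: #13 on December 10, 1989.
Occurrences #3 through #13: 11 in total.

11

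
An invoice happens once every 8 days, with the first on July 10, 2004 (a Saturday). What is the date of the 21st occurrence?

December 17, 2004

The 21st occurrence is 20 intervals after the first: 20 × 8 = 160 days after July 10, 2004.
July has 31 days — 21 days to the end of July leaves 139.
August has 31 days (108 left).
September has 30 days (78 left).
October has 31 days (47 left).
November has 30 days (17 left).
17 days into December → December 17, 2004.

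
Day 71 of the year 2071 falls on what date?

January has 31 days (71 − 31 = 40 remain).
February has 28 days (40 − 28 = 12 remain).
12 into March → March 12.

12 March 2071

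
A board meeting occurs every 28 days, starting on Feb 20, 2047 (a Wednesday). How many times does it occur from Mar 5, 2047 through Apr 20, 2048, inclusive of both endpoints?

15

Occurrences land 28·i days after Feb 20, 2047 for i = 0, 1, 2, …
Mar 5, 2047 is 13 days after the start; 13 ÷ 28 = 0 remainder 13; since the remainder is 13, round up to i = 1. First occurrence in the window: #2 on Mar 20, 2047 (1×28 = 28 days in).
Apr 20, 2048 is 425 days after the start; 425 ÷ 28 = 15 remainder 5. Last occurrence in the window: #16 on Apr 15, 2048.
Occurrences #2 through #16: 15 in total.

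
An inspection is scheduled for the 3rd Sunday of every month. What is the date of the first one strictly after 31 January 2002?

January 2002 starts on a Tuesday; its first Sunday is the 6th, so the 3rd Sunday is the 20th — 20 January 2002.
That is not after 31 January 2002, so look at February 2002.
February 2002 starts on a Friday; its first Sunday is the 3rd, so the 3rd Sunday is the 17th — 17 February 2002.

17 February 2002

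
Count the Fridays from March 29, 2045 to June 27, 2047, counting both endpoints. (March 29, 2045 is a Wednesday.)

March 29, 2045 is a Wednesday; the first Friday on or after it is March 31, 2045 (2 days later).
From March 31, 2045 to June 27, 2047: 275 + 365 + 178 = 818 days (rest of 2045, 2046, to June 27, 2047 in 2047).
818 ÷ 7 = 116 full weeks with remainder 6, so 116 more Fridays after the first → 117.

117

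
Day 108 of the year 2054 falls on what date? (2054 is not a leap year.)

January has 31 days (108 − 31 = 77 remain).
February has 28 days (77 − 28 = 49 remain).
March has 31 days (49 − 31 = 18 remain).
18 into April → April 18.

2054-04-18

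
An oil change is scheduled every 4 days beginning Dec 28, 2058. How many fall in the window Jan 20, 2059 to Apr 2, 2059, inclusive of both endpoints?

18

Occurrences land 4·i days after Dec 28, 2058 for i = 0, 1, 2, …
Jan 20, 2059 is 23 days after the start; 23 ÷ 4 = 5 remainder 3; since the remainder is 3, round up to i = 6. First occurrence in the window: #7 on Jan 21, 2059 (6×4 = 24 days in).
Apr 2, 2059 is 95 days after the start; 95 ÷ 4 = 23 remainder 3. Last occurrence in the window: #24 on Mar 30, 2059.
Occurrences #7 through #24: 18 in total.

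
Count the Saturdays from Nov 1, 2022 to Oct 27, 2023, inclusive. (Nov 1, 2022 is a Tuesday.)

51

Nov 1, 2022 is a Tuesday; the first Saturday on or after it is Nov 5, 2022 (4 days later).
From Nov 5, 2022 to Oct 27, 2023: 56 + 300 = 356 days (rest of 2022, to Oct 27, 2023 in 2023).
356 ÷ 7 = 50 full weeks with remainder 6, so 50 more Saturdays after the first → 51.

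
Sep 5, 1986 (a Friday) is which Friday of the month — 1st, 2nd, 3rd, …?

Day 5 falls in week ⌈5/7⌉ of the month.
Days 1–7 hold the 1st Friday, 8–14 the 2nd, 15–21 the 3rd, 22–28 the 4th, 29–31 the 5th.
5 is in the range for the 1st.

1st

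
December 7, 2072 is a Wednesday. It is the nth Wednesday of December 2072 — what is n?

1st

Day 7 falls in week ⌈7/7⌉ of the month.
Days 1–7 hold the 1st Wednesday, 8–14 the 2nd, 15–21 the 3rd, 22–28 the 4th, 29–31 the 5th.
7 is in the range for the 1st.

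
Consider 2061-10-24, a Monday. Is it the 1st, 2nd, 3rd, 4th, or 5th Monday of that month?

Day 24 falls in week ⌈24/7⌉ of the month.
Days 1–7 hold the 1st Monday, 8–14 the 2nd, 15–21 the 3rd, 22–28 the 4th, 29–31 the 5th.
24 is in the range for the 4th.

4th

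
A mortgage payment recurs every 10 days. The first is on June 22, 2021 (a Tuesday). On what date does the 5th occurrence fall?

The 5th occurrence is 4 intervals after the first: 4 × 10 = 40 days after June 22, 2021.
June has 30 days — 8 days to the end of June leaves 32.
July has 31 days (1 left).
1 day into August → August 1, 2021.

August 1, 2021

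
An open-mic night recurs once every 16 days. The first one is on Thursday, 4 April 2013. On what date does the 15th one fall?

The 15th occurrence is 14 intervals after the first: 14 × 16 = 224 days after 4 April 2013.
April has 30 days — 26 days to the end of April leaves 198.
May has 31 days (167 left).
June has 30 days (137 left).
July has 31 days (106 left).
August has 31 days (75 left).
September has 30 days (45 left).
October has 31 days (14 left).
14 days into November → 14 November 2013.

14 November 2013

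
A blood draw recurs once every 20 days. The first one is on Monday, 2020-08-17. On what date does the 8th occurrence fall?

2021-01-04

The 8th occurrence is 7 intervals after the first: 7 × 20 = 140 days after 2020-08-17.
August has 31 days — 14 days to the end of August leaves 126.
September has 30 days (96 left).
October has 31 days (65 left).
November has 30 days (35 left).
December has 31 days (4 left).
4 days into January → 2021-01-04.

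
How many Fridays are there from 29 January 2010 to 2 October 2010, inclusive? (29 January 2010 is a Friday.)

36

29 January 2010 is a Friday; the first Friday on or after it is 29 January 2010.
From 29 January 2010 to 2 October 2010: 2 + 28 + 31 + 30 + 31 + 30 + 31 + 31 + 30 + 2 = 246 days (rest of January, February, March, April, May, June, July, August, September, October).
246 ÷ 7 = 35 full weeks with remainder 1, so 35 more Fridays after the first → 36.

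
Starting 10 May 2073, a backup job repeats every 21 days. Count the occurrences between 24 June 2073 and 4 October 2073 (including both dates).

5

Occurrences land 21·i days after 10 May 2073 for i = 0, 1, 2, …
24 June 2073 is 45 days after the start; 45 ÷ 21 = 2 remainder 3; since the remainder is 3, round up to i = 3. First occurrence in the window: #4 on 12 July 2073 (3×21 = 63 days in).
4 October 2073 is 147 days after the start; 147 ÷ 21 = 7 remainder 0. Last occurrence in the window: #8 on 4 October 2073.
Occurrences #4 through #8: 5 in total.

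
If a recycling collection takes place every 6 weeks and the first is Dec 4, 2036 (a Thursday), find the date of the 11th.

The 11th occurrence is 10 intervals after the first: 10 × 42 = 420 days after Dec 4, 2036.
Dec has 31 days — 27 days to the end of Dec leaves 393.
Jan has 31 days (362 left).
Feb has 28 days (334 left).
Mar has 31 days (303 left).
Apr has 30 days (273 left).
May has 31 days (242 left).
Jun has 30 days (212 left).
Jul has 31 days (181 left).
Aug has 31 days (150 left).
Sep has 30 days (120 left).
Oct has 31 days (89 left).
Nov has 30 days (59 left).
Dec has 31 days (28 left).
28 days into Jan → Jan 28, 2038.

Jan 28, 2038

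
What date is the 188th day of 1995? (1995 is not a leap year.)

1995-07-07

January has 31 days (188 − 31 = 157 remain).
February has 28 days (157 − 28 = 129 remain).
March has 31 days (129 − 31 = 98 remain).
April has 30 days (98 − 30 = 68 remain).
May has 31 days (68 − 31 = 37 remain).
June has 30 days (37 − 30 = 7 remain).
7 into July → July 7.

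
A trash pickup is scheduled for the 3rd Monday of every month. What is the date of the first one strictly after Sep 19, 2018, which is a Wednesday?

Oct 15, 2018

Sep 2018 starts on a Saturday; its first Monday is the 3rd, so the 3rd Monday is the 17th — Sep 17, 2018.
That is not after Sep 19, 2018, so look at Oct 2018.
Oct 2018 starts on a Monday; its first Monday is the 1st, so the 3rd Monday is the 15th — Oct 15, 2018.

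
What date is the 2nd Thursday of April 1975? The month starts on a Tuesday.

April 1975 begins on a Tuesday, so the first Thursday is April 3 (2 days later).
The 2nd Thursday is 1 weeks later: 3 + 7 = 10.

10 April 1975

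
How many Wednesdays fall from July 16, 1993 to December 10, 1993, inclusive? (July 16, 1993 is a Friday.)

21

July 16, 1993 is a Friday; the first Wednesday on or after it is July 21, 1993 (5 days later).
From July 21, 1993 to December 10, 1993: 10 + 31 + 30 + 31 + 30 + 10 = 142 days (rest of July, August, September, October, November, December).
142 ÷ 7 = 20 full weeks with remainder 2, so 20 more Wednesdays after the first → 21.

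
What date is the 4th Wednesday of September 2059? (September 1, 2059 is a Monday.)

24 September 2059

September 2059 begins on a Monday, so the first Wednesday is September 3 (2 days later).
The 4th Wednesday is 3 weeks later: 3 + 21 = 24.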